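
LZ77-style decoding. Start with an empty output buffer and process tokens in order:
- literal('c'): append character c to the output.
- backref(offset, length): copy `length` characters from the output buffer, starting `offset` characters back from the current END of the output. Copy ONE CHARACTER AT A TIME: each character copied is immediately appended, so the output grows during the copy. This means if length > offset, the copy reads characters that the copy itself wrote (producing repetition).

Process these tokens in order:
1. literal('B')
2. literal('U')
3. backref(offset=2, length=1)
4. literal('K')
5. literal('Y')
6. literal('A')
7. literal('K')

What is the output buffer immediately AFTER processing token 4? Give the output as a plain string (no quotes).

Answer: BUBK

Derivation:
Token 1: literal('B'). Output: "B"
Token 2: literal('U'). Output: "BU"
Token 3: backref(off=2, len=1). Copied 'B' from pos 0. Output: "BUB"
Token 4: literal('K'). Output: "BUBK"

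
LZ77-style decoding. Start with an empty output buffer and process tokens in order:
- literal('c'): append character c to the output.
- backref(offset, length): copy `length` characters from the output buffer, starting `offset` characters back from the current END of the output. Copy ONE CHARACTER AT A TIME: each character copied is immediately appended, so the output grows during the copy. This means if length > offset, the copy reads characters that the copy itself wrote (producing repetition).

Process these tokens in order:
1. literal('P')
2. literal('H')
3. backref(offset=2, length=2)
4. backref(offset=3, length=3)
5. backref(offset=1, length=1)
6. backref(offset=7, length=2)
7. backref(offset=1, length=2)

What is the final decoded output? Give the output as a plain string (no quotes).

Answer: PHPHHPHHHPPP

Derivation:
Token 1: literal('P'). Output: "P"
Token 2: literal('H'). Output: "PH"
Token 3: backref(off=2, len=2). Copied 'PH' from pos 0. Output: "PHPH"
Token 4: backref(off=3, len=3). Copied 'HPH' from pos 1. Output: "PHPHHPH"
Token 5: backref(off=1, len=1). Copied 'H' from pos 6. Output: "PHPHHPHH"
Token 6: backref(off=7, len=2). Copied 'HP' from pos 1. Output: "PHPHHPHHHP"
Token 7: backref(off=1, len=2) (overlapping!). Copied 'PP' from pos 9. Output: "PHPHHPHHHPPP"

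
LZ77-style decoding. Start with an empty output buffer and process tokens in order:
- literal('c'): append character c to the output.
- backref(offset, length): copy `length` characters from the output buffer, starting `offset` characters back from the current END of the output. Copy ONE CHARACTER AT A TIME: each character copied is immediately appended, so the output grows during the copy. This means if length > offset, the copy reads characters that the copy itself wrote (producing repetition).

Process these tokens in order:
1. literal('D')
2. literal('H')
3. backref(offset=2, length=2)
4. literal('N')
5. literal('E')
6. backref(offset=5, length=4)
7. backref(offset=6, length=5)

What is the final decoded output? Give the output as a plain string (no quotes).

Answer: DHDHNEHDHNNEHDH

Derivation:
Token 1: literal('D'). Output: "D"
Token 2: literal('H'). Output: "DH"
Token 3: backref(off=2, len=2). Copied 'DH' from pos 0. Output: "DHDH"
Token 4: literal('N'). Output: "DHDHN"
Token 5: literal('E'). Output: "DHDHNE"
Token 6: backref(off=5, len=4). Copied 'HDHN' from pos 1. Output: "DHDHNEHDHN"
Token 7: backref(off=6, len=5). Copied 'NEHDH' from pos 4. Output: "DHDHNEHDHNNEHDH"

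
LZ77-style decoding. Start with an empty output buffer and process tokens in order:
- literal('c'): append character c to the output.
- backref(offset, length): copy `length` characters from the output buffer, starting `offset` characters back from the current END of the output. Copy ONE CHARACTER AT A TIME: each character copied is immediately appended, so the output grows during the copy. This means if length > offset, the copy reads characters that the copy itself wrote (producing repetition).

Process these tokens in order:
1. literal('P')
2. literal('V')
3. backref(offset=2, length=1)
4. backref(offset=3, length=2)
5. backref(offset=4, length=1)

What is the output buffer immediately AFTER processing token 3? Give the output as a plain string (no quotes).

Answer: PVP

Derivation:
Token 1: literal('P'). Output: "P"
Token 2: literal('V'). Output: "PV"
Token 3: backref(off=2, len=1). Copied 'P' from pos 0. Output: "PVP"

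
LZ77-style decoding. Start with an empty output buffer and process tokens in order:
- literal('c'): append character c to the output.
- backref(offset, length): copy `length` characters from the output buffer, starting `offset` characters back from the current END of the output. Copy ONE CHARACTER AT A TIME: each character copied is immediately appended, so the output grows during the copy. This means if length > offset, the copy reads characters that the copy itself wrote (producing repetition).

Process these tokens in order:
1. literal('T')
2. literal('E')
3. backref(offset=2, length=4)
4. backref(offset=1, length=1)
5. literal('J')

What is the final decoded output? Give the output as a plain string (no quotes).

Answer: TETETEEJ

Derivation:
Token 1: literal('T'). Output: "T"
Token 2: literal('E'). Output: "TE"
Token 3: backref(off=2, len=4) (overlapping!). Copied 'TETE' from pos 0. Output: "TETETE"
Token 4: backref(off=1, len=1). Copied 'E' from pos 5. Output: "TETETEE"
Token 5: literal('J'). Output: "TETETEEJ"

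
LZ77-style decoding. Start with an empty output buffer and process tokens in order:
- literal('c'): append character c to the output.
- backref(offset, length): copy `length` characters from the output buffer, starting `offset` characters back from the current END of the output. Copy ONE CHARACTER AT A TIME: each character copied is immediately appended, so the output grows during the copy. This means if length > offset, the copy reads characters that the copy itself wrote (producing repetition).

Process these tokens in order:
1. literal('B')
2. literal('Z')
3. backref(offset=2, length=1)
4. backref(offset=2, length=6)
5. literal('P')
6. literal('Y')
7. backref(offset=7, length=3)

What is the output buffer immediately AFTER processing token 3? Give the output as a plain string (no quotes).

Answer: BZB

Derivation:
Token 1: literal('B'). Output: "B"
Token 2: literal('Z'). Output: "BZ"
Token 3: backref(off=2, len=1). Copied 'B' from pos 0. Output: "BZB"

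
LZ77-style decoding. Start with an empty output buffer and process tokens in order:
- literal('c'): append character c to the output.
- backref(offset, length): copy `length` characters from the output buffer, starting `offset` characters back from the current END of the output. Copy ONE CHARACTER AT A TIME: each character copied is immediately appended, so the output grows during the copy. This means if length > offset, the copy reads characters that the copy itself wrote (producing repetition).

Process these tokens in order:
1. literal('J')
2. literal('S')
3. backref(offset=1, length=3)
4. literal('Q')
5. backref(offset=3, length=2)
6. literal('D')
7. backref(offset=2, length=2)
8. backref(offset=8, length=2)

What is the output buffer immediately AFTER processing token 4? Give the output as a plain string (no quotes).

Token 1: literal('J'). Output: "J"
Token 2: literal('S'). Output: "JS"
Token 3: backref(off=1, len=3) (overlapping!). Copied 'SSS' from pos 1. Output: "JSSSS"
Token 4: literal('Q'). Output: "JSSSSQ"

Answer: JSSSSQ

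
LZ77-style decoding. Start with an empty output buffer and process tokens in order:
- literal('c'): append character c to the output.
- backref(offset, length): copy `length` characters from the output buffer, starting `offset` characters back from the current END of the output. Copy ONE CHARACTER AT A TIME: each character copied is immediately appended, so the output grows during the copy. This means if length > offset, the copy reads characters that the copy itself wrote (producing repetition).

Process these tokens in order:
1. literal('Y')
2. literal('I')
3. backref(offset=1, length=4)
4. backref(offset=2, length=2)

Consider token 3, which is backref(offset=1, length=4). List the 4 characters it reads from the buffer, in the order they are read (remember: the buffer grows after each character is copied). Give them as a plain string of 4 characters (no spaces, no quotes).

Answer: IIII

Derivation:
Token 1: literal('Y'). Output: "Y"
Token 2: literal('I'). Output: "YI"
Token 3: backref(off=1, len=4). Buffer before: "YI" (len 2)
  byte 1: read out[1]='I', append. Buffer now: "YII"
  byte 2: read out[2]='I', append. Buffer now: "YIII"
  byte 3: read out[3]='I', append. Buffer now: "YIIII"
  byte 4: read out[4]='I', append. Buffer now: "YIIIII"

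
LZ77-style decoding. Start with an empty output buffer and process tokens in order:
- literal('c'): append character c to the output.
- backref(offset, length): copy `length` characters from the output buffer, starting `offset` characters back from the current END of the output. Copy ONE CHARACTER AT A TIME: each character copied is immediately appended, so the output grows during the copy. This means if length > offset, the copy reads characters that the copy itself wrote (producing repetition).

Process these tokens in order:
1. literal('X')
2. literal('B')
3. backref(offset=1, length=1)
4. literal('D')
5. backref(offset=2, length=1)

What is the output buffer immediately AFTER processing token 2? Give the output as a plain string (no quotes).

Token 1: literal('X'). Output: "X"
Token 2: literal('B'). Output: "XB"

Answer: XB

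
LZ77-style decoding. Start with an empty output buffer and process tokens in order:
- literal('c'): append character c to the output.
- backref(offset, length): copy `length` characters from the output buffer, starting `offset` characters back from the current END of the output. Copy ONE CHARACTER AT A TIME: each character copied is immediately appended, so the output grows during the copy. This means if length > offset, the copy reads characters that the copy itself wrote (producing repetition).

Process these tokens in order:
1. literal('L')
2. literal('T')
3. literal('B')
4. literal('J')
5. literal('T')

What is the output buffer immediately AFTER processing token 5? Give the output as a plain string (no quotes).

Answer: LTBJT

Derivation:
Token 1: literal('L'). Output: "L"
Token 2: literal('T'). Output: "LT"
Token 3: literal('B'). Output: "LTB"
Token 4: literal('J'). Output: "LTBJ"
Token 5: literal('T'). Output: "LTBJT"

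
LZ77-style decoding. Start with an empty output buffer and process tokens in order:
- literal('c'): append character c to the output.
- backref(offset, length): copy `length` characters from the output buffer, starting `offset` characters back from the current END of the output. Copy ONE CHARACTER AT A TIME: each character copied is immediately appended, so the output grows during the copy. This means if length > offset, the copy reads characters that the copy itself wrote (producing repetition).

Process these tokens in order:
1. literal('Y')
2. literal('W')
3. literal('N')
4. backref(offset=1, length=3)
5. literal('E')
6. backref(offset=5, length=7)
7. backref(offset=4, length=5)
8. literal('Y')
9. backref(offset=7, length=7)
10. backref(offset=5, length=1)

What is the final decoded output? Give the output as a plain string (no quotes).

Answer: YWNNNNENNNNENNNENNNYNNENNNYE

Derivation:
Token 1: literal('Y'). Output: "Y"
Token 2: literal('W'). Output: "YW"
Token 3: literal('N'). Output: "YWN"
Token 4: backref(off=1, len=3) (overlapping!). Copied 'NNN' from pos 2. Output: "YWNNNN"
Token 5: literal('E'). Output: "YWNNNNE"
Token 6: backref(off=5, len=7) (overlapping!). Copied 'NNNNENN' from pos 2. Output: "YWNNNNENNNNENN"
Token 7: backref(off=4, len=5) (overlapping!). Copied 'NENNN' from pos 10. Output: "YWNNNNENNNNENNNENNN"
Token 8: literal('Y'). Output: "YWNNNNENNNNENNNENNNY"
Token 9: backref(off=7, len=7). Copied 'NNENNNY' from pos 13. Output: "YWNNNNENNNNENNNENNNYNNENNNY"
Token 10: backref(off=5, len=1). Copied 'E' from pos 22. Output: "YWNNNNENNNNENNNENNNYNNENNNYE"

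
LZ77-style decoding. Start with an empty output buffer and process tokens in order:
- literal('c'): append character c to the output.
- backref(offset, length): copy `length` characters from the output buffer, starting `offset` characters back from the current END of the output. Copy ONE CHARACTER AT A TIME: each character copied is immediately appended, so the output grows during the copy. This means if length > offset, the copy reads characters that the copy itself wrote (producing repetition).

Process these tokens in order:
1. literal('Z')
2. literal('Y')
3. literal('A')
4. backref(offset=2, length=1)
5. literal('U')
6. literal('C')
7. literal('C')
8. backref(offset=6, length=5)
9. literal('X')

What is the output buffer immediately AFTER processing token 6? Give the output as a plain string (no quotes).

Token 1: literal('Z'). Output: "Z"
Token 2: literal('Y'). Output: "ZY"
Token 3: literal('A'). Output: "ZYA"
Token 4: backref(off=2, len=1). Copied 'Y' from pos 1. Output: "ZYAY"
Token 5: literal('U'). Output: "ZYAYU"
Token 6: literal('C'). Output: "ZYAYUC"

Answer: ZYAYUC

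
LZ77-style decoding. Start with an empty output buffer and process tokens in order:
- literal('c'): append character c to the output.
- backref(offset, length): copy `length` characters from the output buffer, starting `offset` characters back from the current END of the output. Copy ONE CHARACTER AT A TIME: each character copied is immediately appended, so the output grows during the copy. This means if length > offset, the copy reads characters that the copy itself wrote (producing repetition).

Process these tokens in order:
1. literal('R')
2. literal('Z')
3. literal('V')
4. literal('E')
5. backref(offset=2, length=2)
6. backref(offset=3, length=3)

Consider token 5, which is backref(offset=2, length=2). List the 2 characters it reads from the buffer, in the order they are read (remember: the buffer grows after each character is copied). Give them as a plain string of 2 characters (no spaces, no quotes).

Token 1: literal('R'). Output: "R"
Token 2: literal('Z'). Output: "RZ"
Token 3: literal('V'). Output: "RZV"
Token 4: literal('E'). Output: "RZVE"
Token 5: backref(off=2, len=2). Buffer before: "RZVE" (len 4)
  byte 1: read out[2]='V', append. Buffer now: "RZVEV"
  byte 2: read out[3]='E', append. Buffer now: "RZVEVE"

Answer: VE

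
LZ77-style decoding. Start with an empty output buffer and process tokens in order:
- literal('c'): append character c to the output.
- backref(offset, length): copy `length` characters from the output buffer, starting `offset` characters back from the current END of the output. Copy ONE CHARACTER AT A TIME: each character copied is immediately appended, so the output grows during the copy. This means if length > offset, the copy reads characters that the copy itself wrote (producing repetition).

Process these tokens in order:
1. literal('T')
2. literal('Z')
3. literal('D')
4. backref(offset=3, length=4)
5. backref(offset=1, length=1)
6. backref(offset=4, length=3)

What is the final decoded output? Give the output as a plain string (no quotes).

Answer: TZDTZDTTZDT

Derivation:
Token 1: literal('T'). Output: "T"
Token 2: literal('Z'). Output: "TZ"
Token 3: literal('D'). Output: "TZD"
Token 4: backref(off=3, len=4) (overlapping!). Copied 'TZDT' from pos 0. Output: "TZDTZDT"
Token 5: backref(off=1, len=1). Copied 'T' from pos 6. Output: "TZDTZDTT"
Token 6: backref(off=4, len=3). Copied 'ZDT' from pos 4. Output: "TZDTZDTTZDT"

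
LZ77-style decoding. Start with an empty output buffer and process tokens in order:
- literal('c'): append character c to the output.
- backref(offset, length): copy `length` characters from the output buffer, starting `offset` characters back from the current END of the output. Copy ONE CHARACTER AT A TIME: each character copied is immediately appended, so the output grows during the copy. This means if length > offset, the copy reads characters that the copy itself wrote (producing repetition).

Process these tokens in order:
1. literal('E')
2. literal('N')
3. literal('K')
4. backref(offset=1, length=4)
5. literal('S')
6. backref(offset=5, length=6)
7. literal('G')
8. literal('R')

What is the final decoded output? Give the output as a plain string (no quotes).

Answer: ENKKKKKSKKKKSKGR

Derivation:
Token 1: literal('E'). Output: "E"
Token 2: literal('N'). Output: "EN"
Token 3: literal('K'). Output: "ENK"
Token 4: backref(off=1, len=4) (overlapping!). Copied 'KKKK' from pos 2. Output: "ENKKKKK"
Token 5: literal('S'). Output: "ENKKKKKS"
Token 6: backref(off=5, len=6) (overlapping!). Copied 'KKKKSK' from pos 3. Output: "ENKKKKKSKKKKSK"
Token 7: literal('G'). Output: "ENKKKKKSKKKKSKG"
Token 8: literal('R'). Output: "ENKKKKKSKKKKSKGR"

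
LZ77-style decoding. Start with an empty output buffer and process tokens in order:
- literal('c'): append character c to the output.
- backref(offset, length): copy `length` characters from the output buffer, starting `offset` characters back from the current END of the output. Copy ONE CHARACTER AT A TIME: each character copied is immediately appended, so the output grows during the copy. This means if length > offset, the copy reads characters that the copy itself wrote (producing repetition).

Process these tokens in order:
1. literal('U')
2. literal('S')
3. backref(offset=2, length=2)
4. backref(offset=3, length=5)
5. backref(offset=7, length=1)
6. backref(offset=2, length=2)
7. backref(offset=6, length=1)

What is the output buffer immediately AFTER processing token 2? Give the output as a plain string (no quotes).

Answer: US

Derivation:
Token 1: literal('U'). Output: "U"
Token 2: literal('S'). Output: "US"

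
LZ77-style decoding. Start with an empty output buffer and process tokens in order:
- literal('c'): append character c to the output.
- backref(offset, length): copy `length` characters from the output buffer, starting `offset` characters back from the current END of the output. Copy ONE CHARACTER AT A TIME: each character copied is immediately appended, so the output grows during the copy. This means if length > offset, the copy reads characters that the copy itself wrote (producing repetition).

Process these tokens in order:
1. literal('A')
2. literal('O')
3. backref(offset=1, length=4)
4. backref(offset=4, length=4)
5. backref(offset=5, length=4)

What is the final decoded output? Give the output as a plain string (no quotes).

Answer: AOOOOOOOOOOOOO

Derivation:
Token 1: literal('A'). Output: "A"
Token 2: literal('O'). Output: "AO"
Token 3: backref(off=1, len=4) (overlapping!). Copied 'OOOO' from pos 1. Output: "AOOOOO"
Token 4: backref(off=4, len=4). Copied 'OOOO' from pos 2. Output: "AOOOOOOOOO"
Token 5: backref(off=5, len=4). Copied 'OOOO' from pos 5. Output: "AOOOOOOOOOOOOO"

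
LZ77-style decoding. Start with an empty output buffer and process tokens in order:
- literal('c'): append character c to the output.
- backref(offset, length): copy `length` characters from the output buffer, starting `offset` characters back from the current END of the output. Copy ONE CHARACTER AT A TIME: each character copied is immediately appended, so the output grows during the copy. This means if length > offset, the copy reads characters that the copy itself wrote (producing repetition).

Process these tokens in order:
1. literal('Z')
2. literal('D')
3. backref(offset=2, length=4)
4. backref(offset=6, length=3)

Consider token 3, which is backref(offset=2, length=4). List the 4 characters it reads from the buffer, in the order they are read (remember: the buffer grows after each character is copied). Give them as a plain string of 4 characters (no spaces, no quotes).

Answer: ZDZD

Derivation:
Token 1: literal('Z'). Output: "Z"
Token 2: literal('D'). Output: "ZD"
Token 3: backref(off=2, len=4). Buffer before: "ZD" (len 2)
  byte 1: read out[0]='Z', append. Buffer now: "ZDZ"
  byte 2: read out[1]='D', append. Buffer now: "ZDZD"
  byte 3: read out[2]='Z', append. Buffer now: "ZDZDZ"
  byte 4: read out[3]='D', append. Buffer now: "ZDZDZD"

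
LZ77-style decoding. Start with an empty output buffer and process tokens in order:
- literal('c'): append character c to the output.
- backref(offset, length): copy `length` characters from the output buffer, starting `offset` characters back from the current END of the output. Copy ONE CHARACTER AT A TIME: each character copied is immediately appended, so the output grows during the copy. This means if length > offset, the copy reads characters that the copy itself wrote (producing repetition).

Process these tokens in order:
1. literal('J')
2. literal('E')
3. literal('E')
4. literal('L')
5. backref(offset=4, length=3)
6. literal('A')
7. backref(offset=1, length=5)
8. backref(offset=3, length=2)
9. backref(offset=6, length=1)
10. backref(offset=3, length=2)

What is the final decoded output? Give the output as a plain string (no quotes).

Token 1: literal('J'). Output: "J"
Token 2: literal('E'). Output: "JE"
Token 3: literal('E'). Output: "JEE"
Token 4: literal('L'). Output: "JEEL"
Token 5: backref(off=4, len=3). Copied 'JEE' from pos 0. Output: "JEELJEE"
Token 6: literal('A'). Output: "JEELJEEA"
Token 7: backref(off=1, len=5) (overlapping!). Copied 'AAAAA' from pos 7. Output: "JEELJEEAAAAAA"
Token 8: backref(off=3, len=2). Copied 'AA' from pos 10. Output: "JEELJEEAAAAAAAA"
Token 9: backref(off=6, len=1). Copied 'A' from pos 9. Output: "JEELJEEAAAAAAAAA"
Token 10: backref(off=3, len=2). Copied 'AA' from pos 13. Output: "JEELJEEAAAAAAAAAAA"

Answer: JEELJEEAAAAAAAAAAA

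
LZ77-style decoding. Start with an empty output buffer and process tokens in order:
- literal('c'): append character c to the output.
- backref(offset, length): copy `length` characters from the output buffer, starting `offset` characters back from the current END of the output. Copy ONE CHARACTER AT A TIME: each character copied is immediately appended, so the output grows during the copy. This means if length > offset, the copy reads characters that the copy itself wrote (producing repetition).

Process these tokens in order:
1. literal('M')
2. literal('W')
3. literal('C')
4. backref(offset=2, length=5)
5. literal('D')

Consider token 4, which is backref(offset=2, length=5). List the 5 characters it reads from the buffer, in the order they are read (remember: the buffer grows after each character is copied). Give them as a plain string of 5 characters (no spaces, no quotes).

Token 1: literal('M'). Output: "M"
Token 2: literal('W'). Output: "MW"
Token 3: literal('C'). Output: "MWC"
Token 4: backref(off=2, len=5). Buffer before: "MWC" (len 3)
  byte 1: read out[1]='W', append. Buffer now: "MWCW"
  byte 2: read out[2]='C', append. Buffer now: "MWCWC"
  byte 3: read out[3]='W', append. Buffer now: "MWCWCW"
  byte 4: read out[4]='C', append. Buffer now: "MWCWCWC"
  byte 5: read out[5]='W', append. Buffer now: "MWCWCWCW"

Answer: WCWCW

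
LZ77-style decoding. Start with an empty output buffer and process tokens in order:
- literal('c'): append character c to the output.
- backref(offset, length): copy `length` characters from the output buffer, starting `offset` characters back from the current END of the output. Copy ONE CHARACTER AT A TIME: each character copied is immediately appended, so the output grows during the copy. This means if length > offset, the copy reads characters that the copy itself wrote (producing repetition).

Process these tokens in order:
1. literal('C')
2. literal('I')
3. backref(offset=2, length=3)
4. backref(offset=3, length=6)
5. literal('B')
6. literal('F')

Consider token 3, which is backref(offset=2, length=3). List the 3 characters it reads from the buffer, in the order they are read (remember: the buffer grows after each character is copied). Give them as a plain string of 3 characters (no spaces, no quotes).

Answer: CIC

Derivation:
Token 1: literal('C'). Output: "C"
Token 2: literal('I'). Output: "CI"
Token 3: backref(off=2, len=3). Buffer before: "CI" (len 2)
  byte 1: read out[0]='C', append. Buffer now: "CIC"
  byte 2: read out[1]='I', append. Buffer now: "CICI"
  byte 3: read out[2]='C', append. Buffer now: "CICIC"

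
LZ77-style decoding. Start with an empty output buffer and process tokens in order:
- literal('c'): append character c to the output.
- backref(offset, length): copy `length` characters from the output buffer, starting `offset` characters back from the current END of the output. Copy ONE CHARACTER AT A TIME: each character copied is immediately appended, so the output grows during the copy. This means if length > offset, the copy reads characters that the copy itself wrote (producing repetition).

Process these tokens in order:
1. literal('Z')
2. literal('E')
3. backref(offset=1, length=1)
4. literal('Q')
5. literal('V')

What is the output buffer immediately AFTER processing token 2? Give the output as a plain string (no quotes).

Answer: ZE

Derivation:
Token 1: literal('Z'). Output: "Z"
Token 2: literal('E'). Output: "ZE"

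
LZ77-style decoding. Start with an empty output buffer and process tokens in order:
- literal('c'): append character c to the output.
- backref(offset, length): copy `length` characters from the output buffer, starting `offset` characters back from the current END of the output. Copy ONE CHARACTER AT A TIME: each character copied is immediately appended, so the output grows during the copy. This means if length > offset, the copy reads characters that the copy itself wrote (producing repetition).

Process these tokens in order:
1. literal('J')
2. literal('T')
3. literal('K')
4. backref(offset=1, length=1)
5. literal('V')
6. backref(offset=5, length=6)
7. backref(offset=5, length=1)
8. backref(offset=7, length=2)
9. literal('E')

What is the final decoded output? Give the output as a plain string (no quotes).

Token 1: literal('J'). Output: "J"
Token 2: literal('T'). Output: "JT"
Token 3: literal('K'). Output: "JTK"
Token 4: backref(off=1, len=1). Copied 'K' from pos 2. Output: "JTKK"
Token 5: literal('V'). Output: "JTKKV"
Token 6: backref(off=5, len=6) (overlapping!). Copied 'JTKKVJ' from pos 0. Output: "JTKKVJTKKVJ"
Token 7: backref(off=5, len=1). Copied 'T' from pos 6. Output: "JTKKVJTKKVJT"
Token 8: backref(off=7, len=2). Copied 'JT' from pos 5. Output: "JTKKVJTKKVJTJT"
Token 9: literal('E'). Output: "JTKKVJTKKVJTJTE"

Answer: JTKKVJTKKVJTJTE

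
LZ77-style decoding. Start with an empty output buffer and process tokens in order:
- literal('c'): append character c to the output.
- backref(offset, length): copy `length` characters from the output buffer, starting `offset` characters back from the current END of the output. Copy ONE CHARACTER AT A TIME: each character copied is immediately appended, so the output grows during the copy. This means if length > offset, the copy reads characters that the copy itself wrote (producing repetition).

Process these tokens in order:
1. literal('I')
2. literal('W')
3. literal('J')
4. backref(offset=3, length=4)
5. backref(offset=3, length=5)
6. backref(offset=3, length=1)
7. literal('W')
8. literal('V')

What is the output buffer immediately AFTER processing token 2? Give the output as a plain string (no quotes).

Answer: IW

Derivation:
Token 1: literal('I'). Output: "I"
Token 2: literal('W'). Output: "IW"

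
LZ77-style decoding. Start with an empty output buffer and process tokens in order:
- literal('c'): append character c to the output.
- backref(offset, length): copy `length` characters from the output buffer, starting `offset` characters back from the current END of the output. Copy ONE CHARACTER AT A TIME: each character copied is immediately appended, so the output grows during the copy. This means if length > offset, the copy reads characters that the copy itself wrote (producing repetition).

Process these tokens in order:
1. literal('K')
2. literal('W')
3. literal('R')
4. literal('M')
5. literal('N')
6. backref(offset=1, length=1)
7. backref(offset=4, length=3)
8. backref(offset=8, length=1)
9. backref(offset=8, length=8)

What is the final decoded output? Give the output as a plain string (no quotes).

Answer: KWRMNNRMNWRMNNRMNW

Derivation:
Token 1: literal('K'). Output: "K"
Token 2: literal('W'). Output: "KW"
Token 3: literal('R'). Output: "KWR"
Token 4: literal('M'). Output: "KWRM"
Token 5: literal('N'). Output: "KWRMN"
Token 6: backref(off=1, len=1). Copied 'N' from pos 4. Output: "KWRMNN"
Token 7: backref(off=4, len=3). Copied 'RMN' from pos 2. Output: "KWRMNNRMN"
Token 8: backref(off=8, len=1). Copied 'W' from pos 1. Output: "KWRMNNRMNW"
Token 9: backref(off=8, len=8). Copied 'RMNNRMNW' from pos 2. Output: "KWRMNNRMNWRMNNRMNW"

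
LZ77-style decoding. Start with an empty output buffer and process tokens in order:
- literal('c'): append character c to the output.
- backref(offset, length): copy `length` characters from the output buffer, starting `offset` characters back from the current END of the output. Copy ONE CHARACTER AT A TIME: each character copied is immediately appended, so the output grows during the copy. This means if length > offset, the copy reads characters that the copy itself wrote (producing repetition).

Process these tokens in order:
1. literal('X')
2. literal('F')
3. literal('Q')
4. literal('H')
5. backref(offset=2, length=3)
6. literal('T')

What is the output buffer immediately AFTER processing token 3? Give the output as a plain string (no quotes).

Token 1: literal('X'). Output: "X"
Token 2: literal('F'). Output: "XF"
Token 3: literal('Q'). Output: "XFQ"

Answer: XFQ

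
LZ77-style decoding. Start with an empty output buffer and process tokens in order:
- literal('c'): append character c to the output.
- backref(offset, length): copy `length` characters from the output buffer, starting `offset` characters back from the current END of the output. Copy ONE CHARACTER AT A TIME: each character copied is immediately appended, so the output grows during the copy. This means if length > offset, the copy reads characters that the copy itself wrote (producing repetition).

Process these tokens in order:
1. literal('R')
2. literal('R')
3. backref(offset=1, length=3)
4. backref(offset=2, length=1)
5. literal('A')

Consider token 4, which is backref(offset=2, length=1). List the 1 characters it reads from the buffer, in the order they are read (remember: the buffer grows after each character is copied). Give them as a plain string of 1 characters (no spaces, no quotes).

Token 1: literal('R'). Output: "R"
Token 2: literal('R'). Output: "RR"
Token 3: backref(off=1, len=3) (overlapping!). Copied 'RRR' from pos 1. Output: "RRRRR"
Token 4: backref(off=2, len=1). Buffer before: "RRRRR" (len 5)
  byte 1: read out[3]='R', append. Buffer now: "RRRRRR"

Answer: R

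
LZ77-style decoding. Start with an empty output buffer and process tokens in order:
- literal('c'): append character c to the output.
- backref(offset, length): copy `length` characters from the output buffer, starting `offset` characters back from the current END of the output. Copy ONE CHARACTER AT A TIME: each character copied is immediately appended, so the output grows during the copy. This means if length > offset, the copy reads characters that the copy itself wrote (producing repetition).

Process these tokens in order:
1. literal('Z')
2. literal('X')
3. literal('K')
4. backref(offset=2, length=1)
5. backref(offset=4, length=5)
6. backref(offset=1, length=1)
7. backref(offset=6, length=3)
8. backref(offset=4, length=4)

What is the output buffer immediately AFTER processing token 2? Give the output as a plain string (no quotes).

Token 1: literal('Z'). Output: "Z"
Token 2: literal('X'). Output: "ZX"

Answer: ZX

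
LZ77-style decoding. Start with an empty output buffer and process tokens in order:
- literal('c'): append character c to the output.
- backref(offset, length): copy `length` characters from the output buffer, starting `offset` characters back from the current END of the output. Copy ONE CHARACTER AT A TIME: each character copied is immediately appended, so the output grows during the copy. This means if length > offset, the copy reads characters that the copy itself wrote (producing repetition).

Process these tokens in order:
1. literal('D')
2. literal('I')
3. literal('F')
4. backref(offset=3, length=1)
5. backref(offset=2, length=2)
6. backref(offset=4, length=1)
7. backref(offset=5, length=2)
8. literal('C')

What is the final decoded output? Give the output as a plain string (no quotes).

Answer: DIFDFDFFDC

Derivation:
Token 1: literal('D'). Output: "D"
Token 2: literal('I'). Output: "DI"
Token 3: literal('F'). Output: "DIF"
Token 4: backref(off=3, len=1). Copied 'D' from pos 0. Output: "DIFD"
Token 5: backref(off=2, len=2). Copied 'FD' from pos 2. Output: "DIFDFD"
Token 6: backref(off=4, len=1). Copied 'F' from pos 2. Output: "DIFDFDF"
Token 7: backref(off=5, len=2). Copied 'FD' from pos 2. Output: "DIFDFDFFD"
Token 8: literal('C'). Output: "DIFDFDFFDC"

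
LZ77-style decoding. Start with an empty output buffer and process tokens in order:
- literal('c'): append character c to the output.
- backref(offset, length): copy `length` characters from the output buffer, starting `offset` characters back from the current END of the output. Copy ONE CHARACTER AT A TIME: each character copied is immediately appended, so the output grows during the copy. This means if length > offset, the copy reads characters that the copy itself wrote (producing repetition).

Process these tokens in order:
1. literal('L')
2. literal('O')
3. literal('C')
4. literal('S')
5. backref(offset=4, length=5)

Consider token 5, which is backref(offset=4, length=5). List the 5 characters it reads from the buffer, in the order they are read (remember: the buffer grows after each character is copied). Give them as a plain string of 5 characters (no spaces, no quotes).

Answer: LOCSL

Derivation:
Token 1: literal('L'). Output: "L"
Token 2: literal('O'). Output: "LO"
Token 3: literal('C'). Output: "LOC"
Token 4: literal('S'). Output: "LOCS"
Token 5: backref(off=4, len=5). Buffer before: "LOCS" (len 4)
  byte 1: read out[0]='L', append. Buffer now: "LOCSL"
  byte 2: read out[1]='O', append. Buffer now: "LOCSLO"
  byte 3: read out[2]='C', append. Buffer now: "LOCSLOC"
  byte 4: read out[3]='S', append. Buffer now: "LOCSLOCS"
  byte 5: read out[4]='L', append. Buffer now: "LOCSLOCSL"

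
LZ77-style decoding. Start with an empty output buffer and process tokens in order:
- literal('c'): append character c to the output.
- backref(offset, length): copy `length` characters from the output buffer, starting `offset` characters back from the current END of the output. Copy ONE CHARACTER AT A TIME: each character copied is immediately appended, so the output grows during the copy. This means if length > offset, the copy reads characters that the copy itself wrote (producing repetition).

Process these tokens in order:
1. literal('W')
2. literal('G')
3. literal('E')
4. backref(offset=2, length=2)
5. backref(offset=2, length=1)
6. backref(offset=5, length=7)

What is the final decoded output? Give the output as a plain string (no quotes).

Answer: WGEGEGGEGEGGE

Derivation:
Token 1: literal('W'). Output: "W"
Token 2: literal('G'). Output: "WG"
Token 3: literal('E'). Output: "WGE"
Token 4: backref(off=2, len=2). Copied 'GE' from pos 1. Output: "WGEGE"
Token 5: backref(off=2, len=1). Copied 'G' from pos 3. Output: "WGEGEG"
Token 6: backref(off=5, len=7) (overlapping!). Copied 'GEGEGGE' from pos 1. Output: "WGEGEGGEGEGGE"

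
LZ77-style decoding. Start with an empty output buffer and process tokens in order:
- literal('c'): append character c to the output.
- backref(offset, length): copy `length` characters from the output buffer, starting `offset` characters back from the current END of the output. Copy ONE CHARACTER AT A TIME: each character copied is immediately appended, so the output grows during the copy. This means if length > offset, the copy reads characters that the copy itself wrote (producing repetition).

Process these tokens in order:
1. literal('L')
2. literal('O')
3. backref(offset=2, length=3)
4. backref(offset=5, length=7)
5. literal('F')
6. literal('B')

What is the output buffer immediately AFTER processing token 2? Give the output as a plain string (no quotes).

Token 1: literal('L'). Output: "L"
Token 2: literal('O'). Output: "LO"

Answer: LO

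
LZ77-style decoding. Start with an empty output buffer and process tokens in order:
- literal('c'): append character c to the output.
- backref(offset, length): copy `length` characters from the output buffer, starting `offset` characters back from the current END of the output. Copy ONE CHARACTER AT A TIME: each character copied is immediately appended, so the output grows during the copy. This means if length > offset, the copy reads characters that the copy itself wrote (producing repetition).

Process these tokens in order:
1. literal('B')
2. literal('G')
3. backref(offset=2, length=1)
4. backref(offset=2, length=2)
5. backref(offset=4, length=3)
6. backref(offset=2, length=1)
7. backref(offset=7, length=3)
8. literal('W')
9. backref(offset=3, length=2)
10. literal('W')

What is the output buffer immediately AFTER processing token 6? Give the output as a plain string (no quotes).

Token 1: literal('B'). Output: "B"
Token 2: literal('G'). Output: "BG"
Token 3: backref(off=2, len=1). Copied 'B' from pos 0. Output: "BGB"
Token 4: backref(off=2, len=2). Copied 'GB' from pos 1. Output: "BGBGB"
Token 5: backref(off=4, len=3). Copied 'GBG' from pos 1. Output: "BGBGBGBG"
Token 6: backref(off=2, len=1). Copied 'B' from pos 6. Output: "BGBGBGBGB"

Answer: BGBGBGBGB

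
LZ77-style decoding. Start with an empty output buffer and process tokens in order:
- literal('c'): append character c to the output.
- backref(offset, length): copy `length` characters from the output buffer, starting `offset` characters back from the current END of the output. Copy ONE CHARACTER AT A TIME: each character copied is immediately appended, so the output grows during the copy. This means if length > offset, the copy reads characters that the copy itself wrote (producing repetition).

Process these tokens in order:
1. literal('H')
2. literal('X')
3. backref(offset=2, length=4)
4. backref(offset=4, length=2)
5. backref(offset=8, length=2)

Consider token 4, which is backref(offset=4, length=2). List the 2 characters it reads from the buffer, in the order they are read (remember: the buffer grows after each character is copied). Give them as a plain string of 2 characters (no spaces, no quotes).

Answer: HX

Derivation:
Token 1: literal('H'). Output: "H"
Token 2: literal('X'). Output: "HX"
Token 3: backref(off=2, len=4) (overlapping!). Copied 'HXHX' from pos 0. Output: "HXHXHX"
Token 4: backref(off=4, len=2). Buffer before: "HXHXHX" (len 6)
  byte 1: read out[2]='H', append. Buffer now: "HXHXHXH"
  byte 2: read out[3]='X', append. Buffer now: "HXHXHXHX"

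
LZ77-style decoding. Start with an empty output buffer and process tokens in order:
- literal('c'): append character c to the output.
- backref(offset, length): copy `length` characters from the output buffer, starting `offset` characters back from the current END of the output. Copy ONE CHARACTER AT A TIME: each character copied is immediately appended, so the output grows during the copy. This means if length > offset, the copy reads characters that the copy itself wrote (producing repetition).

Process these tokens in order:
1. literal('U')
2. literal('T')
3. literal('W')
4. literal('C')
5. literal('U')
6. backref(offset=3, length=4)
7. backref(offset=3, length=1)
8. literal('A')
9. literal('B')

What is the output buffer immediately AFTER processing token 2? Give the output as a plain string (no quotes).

Answer: UT

Derivation:
Token 1: literal('U'). Output: "U"
Token 2: literal('T'). Output: "UT"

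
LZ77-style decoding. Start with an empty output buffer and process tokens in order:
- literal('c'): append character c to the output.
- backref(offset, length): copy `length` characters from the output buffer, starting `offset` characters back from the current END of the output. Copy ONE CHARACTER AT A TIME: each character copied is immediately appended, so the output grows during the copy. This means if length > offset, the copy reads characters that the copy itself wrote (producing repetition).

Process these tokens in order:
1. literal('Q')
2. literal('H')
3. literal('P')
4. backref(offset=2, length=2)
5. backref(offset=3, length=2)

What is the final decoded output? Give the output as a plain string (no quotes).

Answer: QHPHPPH

Derivation:
Token 1: literal('Q'). Output: "Q"
Token 2: literal('H'). Output: "QH"
Token 3: literal('P'). Output: "QHP"
Token 4: backref(off=2, len=2). Copied 'HP' from pos 1. Output: "QHPHP"
Token 5: backref(off=3, len=2). Copied 'PH' from pos 2. Output: "QHPHPPH"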